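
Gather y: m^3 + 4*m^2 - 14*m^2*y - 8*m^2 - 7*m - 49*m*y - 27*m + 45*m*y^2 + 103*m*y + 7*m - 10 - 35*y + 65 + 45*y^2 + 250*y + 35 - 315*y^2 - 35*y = m^3 - 4*m^2 - 27*m + y^2*(45*m - 270) + y*(-14*m^2 + 54*m + 180) + 90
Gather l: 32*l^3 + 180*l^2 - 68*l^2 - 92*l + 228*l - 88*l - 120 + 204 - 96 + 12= 32*l^3 + 112*l^2 + 48*l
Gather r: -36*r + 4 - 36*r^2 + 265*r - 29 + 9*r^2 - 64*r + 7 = -27*r^2 + 165*r - 18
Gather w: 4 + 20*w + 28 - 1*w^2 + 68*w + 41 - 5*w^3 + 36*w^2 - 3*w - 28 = -5*w^3 + 35*w^2 + 85*w + 45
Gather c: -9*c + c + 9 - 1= 8 - 8*c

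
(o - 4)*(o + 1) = o^2 - 3*o - 4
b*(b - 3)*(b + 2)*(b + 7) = b^4 + 6*b^3 - 13*b^2 - 42*b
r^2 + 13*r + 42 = (r + 6)*(r + 7)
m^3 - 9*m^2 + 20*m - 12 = (m - 6)*(m - 2)*(m - 1)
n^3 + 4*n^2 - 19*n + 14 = (n - 2)*(n - 1)*(n + 7)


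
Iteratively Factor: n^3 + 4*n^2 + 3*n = (n + 3)*(n^2 + n) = (n + 1)*(n + 3)*(n)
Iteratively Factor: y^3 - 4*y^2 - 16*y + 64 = (y + 4)*(y^2 - 8*y + 16) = (y - 4)*(y + 4)*(y - 4)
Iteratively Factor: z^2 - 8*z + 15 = (z - 5)*(z - 3)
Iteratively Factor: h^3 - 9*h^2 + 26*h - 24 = (h - 3)*(h^2 - 6*h + 8) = (h - 3)*(h - 2)*(h - 4)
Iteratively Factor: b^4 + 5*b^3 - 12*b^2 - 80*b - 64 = (b - 4)*(b^3 + 9*b^2 + 24*b + 16) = (b - 4)*(b + 4)*(b^2 + 5*b + 4) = (b - 4)*(b + 1)*(b + 4)*(b + 4)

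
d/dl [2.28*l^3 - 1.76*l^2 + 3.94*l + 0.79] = 6.84*l^2 - 3.52*l + 3.94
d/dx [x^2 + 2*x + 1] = 2*x + 2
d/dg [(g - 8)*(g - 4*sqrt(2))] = 2*g - 8 - 4*sqrt(2)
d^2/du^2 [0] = 0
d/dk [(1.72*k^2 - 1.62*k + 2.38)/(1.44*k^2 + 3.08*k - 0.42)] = (7.6304*k^2 - 8.2992*k - 6.65)/(2.0736*k^4 + 8.8704*k^3 + 8.2768*k^2 - 2.5872*k + 0.1764)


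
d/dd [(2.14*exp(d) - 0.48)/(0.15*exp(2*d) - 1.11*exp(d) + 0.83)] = (-0.321*exp(2*d) + 0.144*exp(d) + 1.2434)*exp(d)/(0.0225*exp(4*d) - 0.333*exp(3*d) + 1.4811*exp(2*d) - 1.8426*exp(d) + 0.6889)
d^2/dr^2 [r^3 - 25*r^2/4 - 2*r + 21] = 6*r - 25/2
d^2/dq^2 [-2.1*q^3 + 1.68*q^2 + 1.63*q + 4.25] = 3.36 - 12.6*q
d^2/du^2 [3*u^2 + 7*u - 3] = 6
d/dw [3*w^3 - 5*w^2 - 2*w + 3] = 9*w^2 - 10*w - 2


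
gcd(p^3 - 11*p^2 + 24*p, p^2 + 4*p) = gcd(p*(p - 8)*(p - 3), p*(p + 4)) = p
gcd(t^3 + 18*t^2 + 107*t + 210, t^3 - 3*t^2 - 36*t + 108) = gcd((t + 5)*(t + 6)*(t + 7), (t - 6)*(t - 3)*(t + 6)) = t + 6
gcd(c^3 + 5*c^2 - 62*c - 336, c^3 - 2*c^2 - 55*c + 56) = c^2 - c - 56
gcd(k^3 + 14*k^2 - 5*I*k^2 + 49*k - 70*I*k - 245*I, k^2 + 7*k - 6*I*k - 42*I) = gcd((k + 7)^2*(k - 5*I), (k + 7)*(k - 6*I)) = k + 7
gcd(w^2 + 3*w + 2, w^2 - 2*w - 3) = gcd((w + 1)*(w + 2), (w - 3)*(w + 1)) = w + 1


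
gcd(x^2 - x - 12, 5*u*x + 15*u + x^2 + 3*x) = x + 3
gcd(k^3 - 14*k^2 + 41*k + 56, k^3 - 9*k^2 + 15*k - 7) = k - 7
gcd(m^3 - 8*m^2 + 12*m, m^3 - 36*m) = m^2 - 6*m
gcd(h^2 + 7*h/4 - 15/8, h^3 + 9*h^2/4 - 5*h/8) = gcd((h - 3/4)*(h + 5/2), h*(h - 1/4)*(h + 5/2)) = h + 5/2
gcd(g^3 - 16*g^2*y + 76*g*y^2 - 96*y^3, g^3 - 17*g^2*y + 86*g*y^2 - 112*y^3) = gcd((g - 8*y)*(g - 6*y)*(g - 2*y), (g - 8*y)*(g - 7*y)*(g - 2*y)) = g^2 - 10*g*y + 16*y^2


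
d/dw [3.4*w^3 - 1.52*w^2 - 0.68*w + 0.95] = 10.2*w^2 - 3.04*w - 0.68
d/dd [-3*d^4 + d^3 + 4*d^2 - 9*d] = -12*d^3 + 3*d^2 + 8*d - 9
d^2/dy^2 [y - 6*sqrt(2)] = 0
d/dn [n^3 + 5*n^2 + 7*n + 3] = 3*n^2 + 10*n + 7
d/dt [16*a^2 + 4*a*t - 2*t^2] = 4*a - 4*t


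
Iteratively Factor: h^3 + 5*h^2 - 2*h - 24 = (h - 2)*(h^2 + 7*h + 12) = (h - 2)*(h + 4)*(h + 3)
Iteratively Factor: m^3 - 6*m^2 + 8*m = (m)*(m^2 - 6*m + 8) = m*(m - 2)*(m - 4)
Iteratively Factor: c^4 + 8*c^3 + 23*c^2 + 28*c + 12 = (c + 2)*(c^3 + 6*c^2 + 11*c + 6) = (c + 1)*(c + 2)*(c^2 + 5*c + 6) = (c + 1)*(c + 2)*(c + 3)*(c + 2)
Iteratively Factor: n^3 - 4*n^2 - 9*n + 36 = (n - 3)*(n^2 - n - 12) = (n - 4)*(n - 3)*(n + 3)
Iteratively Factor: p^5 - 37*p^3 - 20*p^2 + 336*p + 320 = (p + 4)*(p^4 - 4*p^3 - 21*p^2 + 64*p + 80) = (p + 4)^2*(p^3 - 8*p^2 + 11*p + 20) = (p - 5)*(p + 4)^2*(p^2 - 3*p - 4) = (p - 5)*(p + 1)*(p + 4)^2*(p - 4)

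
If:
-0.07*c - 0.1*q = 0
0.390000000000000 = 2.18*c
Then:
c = 0.18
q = -0.13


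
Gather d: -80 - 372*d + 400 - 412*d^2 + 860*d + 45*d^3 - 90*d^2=45*d^3 - 502*d^2 + 488*d + 320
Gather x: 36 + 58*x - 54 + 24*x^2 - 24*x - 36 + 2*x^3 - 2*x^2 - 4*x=2*x^3 + 22*x^2 + 30*x - 54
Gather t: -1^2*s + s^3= s^3 - s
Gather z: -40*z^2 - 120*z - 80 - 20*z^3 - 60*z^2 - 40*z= -20*z^3 - 100*z^2 - 160*z - 80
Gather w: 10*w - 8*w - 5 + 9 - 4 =2*w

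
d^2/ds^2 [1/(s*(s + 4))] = 2*(s^2 + s*(s + 4) + (s + 4)^2)/(s^3*(s + 4)^3)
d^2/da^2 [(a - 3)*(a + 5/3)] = 2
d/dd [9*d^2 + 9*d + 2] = 18*d + 9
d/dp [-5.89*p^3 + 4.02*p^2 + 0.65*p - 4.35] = -17.67*p^2 + 8.04*p + 0.65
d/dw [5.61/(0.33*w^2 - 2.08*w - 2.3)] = (11.6688 - 3.7026*w)/(-0.33*w^2 + 2.08*w + 2.3)^2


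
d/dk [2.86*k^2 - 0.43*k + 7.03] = 5.72*k - 0.43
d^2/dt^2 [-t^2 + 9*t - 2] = -2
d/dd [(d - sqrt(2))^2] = 2*d - 2*sqrt(2)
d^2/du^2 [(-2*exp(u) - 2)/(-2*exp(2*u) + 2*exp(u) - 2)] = (exp(4*u) + 5*exp(3*u) - 9*exp(2*u) - 2*exp(u) + 2)*exp(u)/(exp(6*u) - 3*exp(5*u) + 6*exp(4*u) - 7*exp(3*u) + 6*exp(2*u) - 3*exp(u) + 1)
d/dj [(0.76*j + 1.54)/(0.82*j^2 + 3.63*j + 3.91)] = (0.6232*j^2 + 2.7588*j - (0.76*j + 1.54)*(1.64*j + 3.63) + 2.9716)/(0.82*j^2 + 3.63*j + 3.91)^2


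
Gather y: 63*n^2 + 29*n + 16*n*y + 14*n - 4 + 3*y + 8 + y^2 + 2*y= 63*n^2 + 43*n + y^2 + y*(16*n + 5) + 4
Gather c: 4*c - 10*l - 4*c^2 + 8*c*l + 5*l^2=-4*c^2 + c*(8*l + 4) + 5*l^2 - 10*l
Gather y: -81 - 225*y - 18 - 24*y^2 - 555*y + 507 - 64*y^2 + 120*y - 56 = -88*y^2 - 660*y + 352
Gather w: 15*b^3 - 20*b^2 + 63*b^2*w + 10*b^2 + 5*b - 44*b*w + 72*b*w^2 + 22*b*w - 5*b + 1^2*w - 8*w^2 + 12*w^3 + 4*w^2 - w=15*b^3 - 10*b^2 + 12*w^3 + w^2*(72*b - 4) + w*(63*b^2 - 22*b)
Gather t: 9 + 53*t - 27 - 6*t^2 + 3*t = -6*t^2 + 56*t - 18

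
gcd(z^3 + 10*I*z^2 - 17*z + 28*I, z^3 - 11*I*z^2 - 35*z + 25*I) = z - I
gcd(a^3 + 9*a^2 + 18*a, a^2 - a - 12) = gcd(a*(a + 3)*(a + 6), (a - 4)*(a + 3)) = a + 3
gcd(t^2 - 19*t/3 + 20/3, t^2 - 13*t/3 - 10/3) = t - 5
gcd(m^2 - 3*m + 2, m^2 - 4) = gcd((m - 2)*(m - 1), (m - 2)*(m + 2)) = m - 2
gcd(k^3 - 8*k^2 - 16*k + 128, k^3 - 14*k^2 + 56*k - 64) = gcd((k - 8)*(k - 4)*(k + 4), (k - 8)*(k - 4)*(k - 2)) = k^2 - 12*k + 32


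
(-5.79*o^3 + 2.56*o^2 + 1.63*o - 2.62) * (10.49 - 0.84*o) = 4.8636*o^4 - 62.8875*o^3 + 25.4852*o^2 + 19.2995*o - 27.4838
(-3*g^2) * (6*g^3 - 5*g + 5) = -18*g^5 + 15*g^3 - 15*g^2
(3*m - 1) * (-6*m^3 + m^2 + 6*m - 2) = -18*m^4 + 9*m^3 + 17*m^2 - 12*m + 2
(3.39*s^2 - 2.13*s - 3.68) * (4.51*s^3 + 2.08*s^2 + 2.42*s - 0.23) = 15.2889*s^5 - 2.5551*s^4 - 12.8234*s^3 - 13.5887*s^2 - 8.4157*s + 0.8464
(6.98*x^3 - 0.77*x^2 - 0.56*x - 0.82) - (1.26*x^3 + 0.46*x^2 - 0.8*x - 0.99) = 5.72*x^3 - 1.23*x^2 + 0.24*x + 0.17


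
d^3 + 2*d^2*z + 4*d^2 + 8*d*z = d*(d + 4)*(d + 2*z)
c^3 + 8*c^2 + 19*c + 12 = (c + 1)*(c + 3)*(c + 4)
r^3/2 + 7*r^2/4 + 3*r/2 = r*(r/2 + 1)*(r + 3/2)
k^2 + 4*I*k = k*(k + 4*I)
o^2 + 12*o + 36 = (o + 6)^2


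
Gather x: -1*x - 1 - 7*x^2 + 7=-7*x^2 - x + 6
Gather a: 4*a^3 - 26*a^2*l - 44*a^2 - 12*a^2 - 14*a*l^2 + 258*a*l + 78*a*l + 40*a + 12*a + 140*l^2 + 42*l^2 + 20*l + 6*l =4*a^3 + a^2*(-26*l - 56) + a*(-14*l^2 + 336*l + 52) + 182*l^2 + 26*l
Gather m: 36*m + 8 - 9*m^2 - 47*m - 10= -9*m^2 - 11*m - 2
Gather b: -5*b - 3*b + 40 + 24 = 64 - 8*b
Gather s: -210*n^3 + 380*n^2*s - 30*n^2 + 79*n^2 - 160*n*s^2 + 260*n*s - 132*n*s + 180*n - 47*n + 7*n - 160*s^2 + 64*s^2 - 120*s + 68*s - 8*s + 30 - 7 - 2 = -210*n^3 + 49*n^2 + 140*n + s^2*(-160*n - 96) + s*(380*n^2 + 128*n - 60) + 21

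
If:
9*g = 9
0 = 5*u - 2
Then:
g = 1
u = 2/5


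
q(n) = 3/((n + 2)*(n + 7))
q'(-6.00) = 0.56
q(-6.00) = -0.75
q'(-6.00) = 0.56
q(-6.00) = -0.75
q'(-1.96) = -374.98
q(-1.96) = 14.88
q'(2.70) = -0.02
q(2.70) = 0.07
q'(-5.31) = 0.16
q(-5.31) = -0.54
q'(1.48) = -0.04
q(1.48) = 0.10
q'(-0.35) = -0.21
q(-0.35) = 0.27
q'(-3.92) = -0.10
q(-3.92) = -0.51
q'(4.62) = -0.01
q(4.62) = 0.04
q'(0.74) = -0.07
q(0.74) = 0.14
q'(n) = -3/((n + 2)*(n + 7)^2) - 3/((n + 2)^2*(n + 7)) = 3*(-2*n - 9)/(n^4 + 18*n^3 + 109*n^2 + 252*n + 196)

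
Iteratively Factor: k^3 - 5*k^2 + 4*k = (k - 1)*(k^2 - 4*k) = k*(k - 1)*(k - 4)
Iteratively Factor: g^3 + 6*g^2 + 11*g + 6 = (g + 2)*(g^2 + 4*g + 3) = (g + 2)*(g + 3)*(g + 1)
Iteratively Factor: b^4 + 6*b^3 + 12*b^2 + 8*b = (b + 2)*(b^3 + 4*b^2 + 4*b) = (b + 2)^2*(b^2 + 2*b) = (b + 2)^3*(b)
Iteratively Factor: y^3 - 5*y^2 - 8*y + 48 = (y - 4)*(y^2 - y - 12) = (y - 4)^2*(y + 3)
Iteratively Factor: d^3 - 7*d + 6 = (d - 1)*(d^2 + d - 6) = (d - 2)*(d - 1)*(d + 3)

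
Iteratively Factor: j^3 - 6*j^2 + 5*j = (j - 1)*(j^2 - 5*j) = (j - 5)*(j - 1)*(j)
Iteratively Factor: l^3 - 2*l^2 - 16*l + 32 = (l - 4)*(l^2 + 2*l - 8) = (l - 4)*(l + 4)*(l - 2)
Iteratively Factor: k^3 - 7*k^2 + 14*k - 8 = (k - 2)*(k^2 - 5*k + 4) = (k - 4)*(k - 2)*(k - 1)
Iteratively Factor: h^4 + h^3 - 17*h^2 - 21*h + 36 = (h - 1)*(h^3 + 2*h^2 - 15*h - 36) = (h - 1)*(h + 3)*(h^2 - h - 12) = (h - 4)*(h - 1)*(h + 3)*(h + 3)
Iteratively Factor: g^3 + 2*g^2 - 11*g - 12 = (g + 1)*(g^2 + g - 12) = (g + 1)*(g + 4)*(g - 3)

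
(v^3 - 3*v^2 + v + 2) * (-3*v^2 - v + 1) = -3*v^5 + 8*v^4 + v^3 - 10*v^2 - v + 2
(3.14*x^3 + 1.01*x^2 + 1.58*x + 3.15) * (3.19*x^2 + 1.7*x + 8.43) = 10.0166*x^5 + 8.5599*x^4 + 33.2274*x^3 + 21.2488*x^2 + 18.6744*x + 26.5545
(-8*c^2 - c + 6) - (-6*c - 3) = -8*c^2 + 5*c + 9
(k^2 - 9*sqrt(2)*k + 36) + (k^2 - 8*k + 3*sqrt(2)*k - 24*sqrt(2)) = 2*k^2 - 6*sqrt(2)*k - 8*k - 24*sqrt(2) + 36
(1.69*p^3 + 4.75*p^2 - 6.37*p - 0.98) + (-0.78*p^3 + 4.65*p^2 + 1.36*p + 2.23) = 0.91*p^3 + 9.4*p^2 - 5.01*p + 1.25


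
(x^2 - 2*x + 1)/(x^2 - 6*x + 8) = (x^2 - 2*x + 1)/(x^2 - 6*x + 8)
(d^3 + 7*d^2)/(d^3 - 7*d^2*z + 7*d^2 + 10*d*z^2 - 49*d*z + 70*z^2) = d^2/(d^2 - 7*d*z + 10*z^2)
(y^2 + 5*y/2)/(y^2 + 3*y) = (y + 5/2)/(y + 3)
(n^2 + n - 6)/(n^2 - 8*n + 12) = (n + 3)/(n - 6)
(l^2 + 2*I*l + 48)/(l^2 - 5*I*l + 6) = (l + 8*I)/(l + I)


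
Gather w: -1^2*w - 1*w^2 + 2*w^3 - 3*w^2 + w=2*w^3 - 4*w^2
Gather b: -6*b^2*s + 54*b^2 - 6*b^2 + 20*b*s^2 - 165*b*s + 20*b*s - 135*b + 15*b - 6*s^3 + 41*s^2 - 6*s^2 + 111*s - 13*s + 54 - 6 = b^2*(48 - 6*s) + b*(20*s^2 - 145*s - 120) - 6*s^3 + 35*s^2 + 98*s + 48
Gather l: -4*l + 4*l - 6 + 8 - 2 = 0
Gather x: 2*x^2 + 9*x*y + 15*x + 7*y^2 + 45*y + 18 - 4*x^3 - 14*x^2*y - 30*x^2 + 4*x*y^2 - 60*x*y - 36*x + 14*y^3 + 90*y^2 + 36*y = -4*x^3 + x^2*(-14*y - 28) + x*(4*y^2 - 51*y - 21) + 14*y^3 + 97*y^2 + 81*y + 18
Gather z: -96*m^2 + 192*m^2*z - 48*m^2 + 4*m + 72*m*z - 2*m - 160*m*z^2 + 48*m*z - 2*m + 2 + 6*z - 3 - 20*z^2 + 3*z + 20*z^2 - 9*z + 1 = -144*m^2 - 160*m*z^2 + z*(192*m^2 + 120*m)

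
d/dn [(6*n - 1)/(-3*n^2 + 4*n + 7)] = 2*(9*n^2 - 3*n + 23)/(9*n^4 - 24*n^3 - 26*n^2 + 56*n + 49)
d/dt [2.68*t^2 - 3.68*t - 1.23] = 5.36*t - 3.68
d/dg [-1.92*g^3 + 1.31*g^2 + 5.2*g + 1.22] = -5.76*g^2 + 2.62*g + 5.2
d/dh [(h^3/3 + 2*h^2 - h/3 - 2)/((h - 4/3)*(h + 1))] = (3*h^2 - 8*h - 2)/(9*h^2 - 24*h + 16)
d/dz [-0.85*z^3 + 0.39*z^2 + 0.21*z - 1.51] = -2.55*z^2 + 0.78*z + 0.21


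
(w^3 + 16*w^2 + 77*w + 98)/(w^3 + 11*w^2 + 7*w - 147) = (w + 2)/(w - 3)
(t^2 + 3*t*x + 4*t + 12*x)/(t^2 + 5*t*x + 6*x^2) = (t + 4)/(t + 2*x)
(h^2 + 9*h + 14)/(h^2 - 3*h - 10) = (h + 7)/(h - 5)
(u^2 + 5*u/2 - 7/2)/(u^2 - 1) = (u + 7/2)/(u + 1)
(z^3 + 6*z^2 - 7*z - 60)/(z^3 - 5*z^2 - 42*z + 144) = (z^2 + 9*z + 20)/(z^2 - 2*z - 48)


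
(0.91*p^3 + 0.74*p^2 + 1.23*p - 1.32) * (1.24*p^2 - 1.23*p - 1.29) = 1.1284*p^5 - 0.2017*p^4 - 0.5589*p^3 - 4.1043*p^2 + 0.0369000000000002*p + 1.7028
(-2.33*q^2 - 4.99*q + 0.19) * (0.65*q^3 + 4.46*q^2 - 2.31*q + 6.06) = -1.5145*q^5 - 13.6353*q^4 - 16.7496*q^3 - 1.7455*q^2 - 30.6783*q + 1.1514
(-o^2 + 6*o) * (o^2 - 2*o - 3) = -o^4 + 8*o^3 - 9*o^2 - 18*o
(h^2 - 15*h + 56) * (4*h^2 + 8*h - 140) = 4*h^4 - 52*h^3 - 36*h^2 + 2548*h - 7840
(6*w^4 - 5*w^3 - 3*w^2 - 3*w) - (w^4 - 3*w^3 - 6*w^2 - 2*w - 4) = 5*w^4 - 2*w^3 + 3*w^2 - w + 4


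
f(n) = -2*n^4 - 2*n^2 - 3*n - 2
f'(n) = -8*n^3 - 4*n - 3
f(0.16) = -2.53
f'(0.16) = -3.67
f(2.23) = -68.10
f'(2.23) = -100.64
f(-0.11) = -1.69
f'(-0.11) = -2.55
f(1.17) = -12.00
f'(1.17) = -20.49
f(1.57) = -23.79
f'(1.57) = -40.24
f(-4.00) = -534.00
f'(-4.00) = 525.00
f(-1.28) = -6.81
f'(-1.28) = 18.90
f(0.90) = -7.63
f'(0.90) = -12.43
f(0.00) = -2.00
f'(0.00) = -3.00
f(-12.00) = -41726.00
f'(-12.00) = 13869.00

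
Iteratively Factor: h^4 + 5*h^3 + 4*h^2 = (h)*(h^3 + 5*h^2 + 4*h) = h^2*(h^2 + 5*h + 4) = h^2*(h + 1)*(h + 4)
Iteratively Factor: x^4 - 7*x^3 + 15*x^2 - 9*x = (x - 1)*(x^3 - 6*x^2 + 9*x) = x*(x - 1)*(x^2 - 6*x + 9) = x*(x - 3)*(x - 1)*(x - 3)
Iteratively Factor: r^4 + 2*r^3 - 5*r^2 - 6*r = (r + 1)*(r^3 + r^2 - 6*r) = (r + 1)*(r + 3)*(r^2 - 2*r) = r*(r + 1)*(r + 3)*(r - 2)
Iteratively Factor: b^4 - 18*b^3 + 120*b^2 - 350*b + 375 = (b - 3)*(b^3 - 15*b^2 + 75*b - 125) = (b - 5)*(b - 3)*(b^2 - 10*b + 25) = (b - 5)^2*(b - 3)*(b - 5)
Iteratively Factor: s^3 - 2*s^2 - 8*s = (s - 4)*(s^2 + 2*s) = (s - 4)*(s + 2)*(s)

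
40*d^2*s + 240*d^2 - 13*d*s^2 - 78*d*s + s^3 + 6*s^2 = (-8*d + s)*(-5*d + s)*(s + 6)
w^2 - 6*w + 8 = (w - 4)*(w - 2)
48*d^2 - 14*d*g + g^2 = (-8*d + g)*(-6*d + g)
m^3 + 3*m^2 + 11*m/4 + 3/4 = (m + 1/2)*(m + 1)*(m + 3/2)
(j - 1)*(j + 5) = j^2 + 4*j - 5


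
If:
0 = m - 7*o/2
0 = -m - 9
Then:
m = -9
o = -18/7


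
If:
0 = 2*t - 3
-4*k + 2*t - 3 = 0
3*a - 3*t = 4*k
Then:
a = 3/2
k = 0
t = 3/2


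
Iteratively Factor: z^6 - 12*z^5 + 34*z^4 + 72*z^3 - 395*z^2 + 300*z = (z - 1)*(z^5 - 11*z^4 + 23*z^3 + 95*z^2 - 300*z) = (z - 5)*(z - 1)*(z^4 - 6*z^3 - 7*z^2 + 60*z) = (z - 5)*(z - 4)*(z - 1)*(z^3 - 2*z^2 - 15*z) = z*(z - 5)*(z - 4)*(z - 1)*(z^2 - 2*z - 15) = z*(z - 5)*(z - 4)*(z - 1)*(z + 3)*(z - 5)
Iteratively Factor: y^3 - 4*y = (y)*(y^2 - 4) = y*(y + 2)*(y - 2)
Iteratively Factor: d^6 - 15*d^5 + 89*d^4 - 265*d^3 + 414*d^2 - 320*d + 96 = (d - 3)*(d^5 - 12*d^4 + 53*d^3 - 106*d^2 + 96*d - 32) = (d - 4)*(d - 3)*(d^4 - 8*d^3 + 21*d^2 - 22*d + 8) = (d - 4)*(d - 3)*(d - 1)*(d^3 - 7*d^2 + 14*d - 8) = (d - 4)^2*(d - 3)*(d - 1)*(d^2 - 3*d + 2) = (d - 4)^2*(d - 3)*(d - 2)*(d - 1)*(d - 1)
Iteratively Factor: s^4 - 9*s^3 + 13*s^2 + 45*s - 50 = (s - 1)*(s^3 - 8*s^2 + 5*s + 50) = (s - 5)*(s - 1)*(s^2 - 3*s - 10) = (s - 5)^2*(s - 1)*(s + 2)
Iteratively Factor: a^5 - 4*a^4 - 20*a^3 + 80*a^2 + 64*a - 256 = (a - 4)*(a^4 - 20*a^2 + 64) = (a - 4)*(a + 2)*(a^3 - 2*a^2 - 16*a + 32) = (a - 4)*(a + 2)*(a + 4)*(a^2 - 6*a + 8) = (a - 4)*(a - 2)*(a + 2)*(a + 4)*(a - 4)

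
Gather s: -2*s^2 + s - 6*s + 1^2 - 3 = -2*s^2 - 5*s - 2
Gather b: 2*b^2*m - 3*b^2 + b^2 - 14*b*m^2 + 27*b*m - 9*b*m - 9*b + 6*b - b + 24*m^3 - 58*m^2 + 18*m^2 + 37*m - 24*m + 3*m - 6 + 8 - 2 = b^2*(2*m - 2) + b*(-14*m^2 + 18*m - 4) + 24*m^3 - 40*m^2 + 16*m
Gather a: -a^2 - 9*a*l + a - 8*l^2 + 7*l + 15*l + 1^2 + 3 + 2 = -a^2 + a*(1 - 9*l) - 8*l^2 + 22*l + 6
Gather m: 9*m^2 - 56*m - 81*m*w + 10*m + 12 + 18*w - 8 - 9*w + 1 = 9*m^2 + m*(-81*w - 46) + 9*w + 5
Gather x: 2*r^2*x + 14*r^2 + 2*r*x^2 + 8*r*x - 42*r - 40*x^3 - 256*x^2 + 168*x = 14*r^2 - 42*r - 40*x^3 + x^2*(2*r - 256) + x*(2*r^2 + 8*r + 168)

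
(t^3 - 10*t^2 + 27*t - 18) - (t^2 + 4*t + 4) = t^3 - 11*t^2 + 23*t - 22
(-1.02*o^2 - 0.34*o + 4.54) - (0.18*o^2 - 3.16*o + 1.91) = -1.2*o^2 + 2.82*o + 2.63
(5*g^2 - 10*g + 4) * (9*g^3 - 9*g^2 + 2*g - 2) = 45*g^5 - 135*g^4 + 136*g^3 - 66*g^2 + 28*g - 8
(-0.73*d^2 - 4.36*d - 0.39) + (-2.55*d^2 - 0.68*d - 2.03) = -3.28*d^2 - 5.04*d - 2.42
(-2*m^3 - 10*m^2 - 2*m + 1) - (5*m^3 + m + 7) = -7*m^3 - 10*m^2 - 3*m - 6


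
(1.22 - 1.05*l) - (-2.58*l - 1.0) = 1.53*l + 2.22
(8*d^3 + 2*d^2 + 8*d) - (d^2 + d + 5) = 8*d^3 + d^2 + 7*d - 5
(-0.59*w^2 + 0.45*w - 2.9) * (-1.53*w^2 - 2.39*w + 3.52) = 0.9027*w^4 + 0.7216*w^3 + 1.2847*w^2 + 8.515*w - 10.208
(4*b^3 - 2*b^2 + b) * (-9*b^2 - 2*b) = -36*b^5 + 10*b^4 - 5*b^3 - 2*b^2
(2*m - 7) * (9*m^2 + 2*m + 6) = 18*m^3 - 59*m^2 - 2*m - 42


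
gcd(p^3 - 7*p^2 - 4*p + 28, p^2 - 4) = p^2 - 4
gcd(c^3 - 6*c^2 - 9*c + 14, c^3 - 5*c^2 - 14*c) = c^2 - 5*c - 14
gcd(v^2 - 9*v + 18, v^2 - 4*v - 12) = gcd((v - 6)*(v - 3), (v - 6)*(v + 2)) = v - 6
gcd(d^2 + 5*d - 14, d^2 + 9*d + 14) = d + 7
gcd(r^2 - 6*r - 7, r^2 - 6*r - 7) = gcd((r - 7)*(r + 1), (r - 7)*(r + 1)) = r^2 - 6*r - 7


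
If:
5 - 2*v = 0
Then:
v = 5/2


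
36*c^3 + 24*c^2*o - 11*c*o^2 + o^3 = (-6*c + o)^2*(c + o)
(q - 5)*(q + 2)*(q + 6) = q^3 + 3*q^2 - 28*q - 60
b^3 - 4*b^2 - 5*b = b*(b - 5)*(b + 1)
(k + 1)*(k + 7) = k^2 + 8*k + 7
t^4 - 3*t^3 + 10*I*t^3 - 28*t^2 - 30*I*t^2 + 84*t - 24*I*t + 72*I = (t - 3)*(t + 2*I)^2*(t + 6*I)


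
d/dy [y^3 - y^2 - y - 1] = 3*y^2 - 2*y - 1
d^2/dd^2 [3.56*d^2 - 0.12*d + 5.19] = 7.12000000000000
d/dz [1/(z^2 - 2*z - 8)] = 2*(1 - z)/(-z^2 + 2*z + 8)^2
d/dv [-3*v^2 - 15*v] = -6*v - 15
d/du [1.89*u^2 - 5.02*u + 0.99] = 3.78*u - 5.02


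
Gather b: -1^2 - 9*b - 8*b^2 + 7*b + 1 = -8*b^2 - 2*b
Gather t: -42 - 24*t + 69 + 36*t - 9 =12*t + 18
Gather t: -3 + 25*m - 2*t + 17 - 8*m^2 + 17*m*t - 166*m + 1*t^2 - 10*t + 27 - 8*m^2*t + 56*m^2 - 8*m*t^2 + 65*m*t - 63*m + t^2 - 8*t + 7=48*m^2 - 204*m + t^2*(2 - 8*m) + t*(-8*m^2 + 82*m - 20) + 48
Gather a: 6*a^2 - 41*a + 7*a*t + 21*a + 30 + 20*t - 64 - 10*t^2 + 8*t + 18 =6*a^2 + a*(7*t - 20) - 10*t^2 + 28*t - 16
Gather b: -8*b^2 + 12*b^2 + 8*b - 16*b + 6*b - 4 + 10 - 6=4*b^2 - 2*b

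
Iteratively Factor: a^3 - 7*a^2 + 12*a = (a - 3)*(a^2 - 4*a) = (a - 4)*(a - 3)*(a)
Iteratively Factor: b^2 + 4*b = (b + 4)*(b)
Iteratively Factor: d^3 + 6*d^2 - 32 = (d + 4)*(d^2 + 2*d - 8) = (d + 4)^2*(d - 2)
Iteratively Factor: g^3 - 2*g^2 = (g)*(g^2 - 2*g) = g^2*(g - 2)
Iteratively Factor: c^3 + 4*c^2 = (c)*(c^2 + 4*c) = c*(c + 4)*(c)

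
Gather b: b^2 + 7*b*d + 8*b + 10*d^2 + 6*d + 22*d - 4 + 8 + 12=b^2 + b*(7*d + 8) + 10*d^2 + 28*d + 16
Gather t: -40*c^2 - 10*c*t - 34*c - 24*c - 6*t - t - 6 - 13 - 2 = -40*c^2 - 58*c + t*(-10*c - 7) - 21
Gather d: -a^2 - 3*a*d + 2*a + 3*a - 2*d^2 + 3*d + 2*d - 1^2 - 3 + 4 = -a^2 + 5*a - 2*d^2 + d*(5 - 3*a)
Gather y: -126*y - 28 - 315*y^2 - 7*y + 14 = -315*y^2 - 133*y - 14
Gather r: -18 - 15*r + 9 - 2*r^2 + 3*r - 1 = -2*r^2 - 12*r - 10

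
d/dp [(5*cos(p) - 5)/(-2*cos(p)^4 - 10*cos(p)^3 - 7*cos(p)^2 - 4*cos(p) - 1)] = 20*(-6*cos(p)^4 - 12*cos(p)^3 + 23*cos(p)^2 + 14*cos(p) + 5)*sin(p)/(4*sin(p)^4 - 22*sin(p)^2 + 23*cos(p) + 5*cos(3*p) + 20)^2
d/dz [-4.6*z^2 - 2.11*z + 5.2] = -9.2*z - 2.11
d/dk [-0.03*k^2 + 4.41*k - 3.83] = 4.41 - 0.06*k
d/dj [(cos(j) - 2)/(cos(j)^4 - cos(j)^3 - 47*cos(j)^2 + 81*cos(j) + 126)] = (6*sin(j)^4 + 70*sin(j)^2 + 361*cos(j) - 5*cos(3*j) - 652)*sin(j)/(2*(cos(j) - 6)^2*(cos(j) - 3)^2*(cos(j) + 1)^2*(cos(j) + 7)^2)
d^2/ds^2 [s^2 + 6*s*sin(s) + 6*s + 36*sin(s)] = -6*s*sin(s) - 36*sin(s) + 12*cos(s) + 2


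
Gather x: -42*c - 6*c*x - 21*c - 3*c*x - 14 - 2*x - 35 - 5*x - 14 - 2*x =-63*c + x*(-9*c - 9) - 63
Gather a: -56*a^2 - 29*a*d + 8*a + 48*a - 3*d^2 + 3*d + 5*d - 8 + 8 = -56*a^2 + a*(56 - 29*d) - 3*d^2 + 8*d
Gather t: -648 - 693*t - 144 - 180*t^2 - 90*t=-180*t^2 - 783*t - 792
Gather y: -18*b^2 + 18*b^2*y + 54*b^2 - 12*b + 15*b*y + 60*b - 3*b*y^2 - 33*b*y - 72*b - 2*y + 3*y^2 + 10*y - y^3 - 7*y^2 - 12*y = 36*b^2 - 24*b - y^3 + y^2*(-3*b - 4) + y*(18*b^2 - 18*b - 4)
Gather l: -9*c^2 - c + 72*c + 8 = -9*c^2 + 71*c + 8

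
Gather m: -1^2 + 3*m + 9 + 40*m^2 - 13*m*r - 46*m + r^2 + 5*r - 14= 40*m^2 + m*(-13*r - 43) + r^2 + 5*r - 6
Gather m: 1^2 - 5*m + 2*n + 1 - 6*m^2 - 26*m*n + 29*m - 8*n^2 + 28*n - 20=-6*m^2 + m*(24 - 26*n) - 8*n^2 + 30*n - 18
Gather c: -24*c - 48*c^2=-48*c^2 - 24*c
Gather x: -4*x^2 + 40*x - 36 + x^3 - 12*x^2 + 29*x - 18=x^3 - 16*x^2 + 69*x - 54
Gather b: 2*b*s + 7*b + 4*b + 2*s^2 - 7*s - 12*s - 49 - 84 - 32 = b*(2*s + 11) + 2*s^2 - 19*s - 165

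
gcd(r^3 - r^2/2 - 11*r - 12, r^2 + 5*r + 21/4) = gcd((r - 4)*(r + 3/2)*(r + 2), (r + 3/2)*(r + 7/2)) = r + 3/2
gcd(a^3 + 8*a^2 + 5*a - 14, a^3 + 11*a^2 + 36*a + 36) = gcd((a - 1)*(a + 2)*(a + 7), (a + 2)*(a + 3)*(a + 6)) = a + 2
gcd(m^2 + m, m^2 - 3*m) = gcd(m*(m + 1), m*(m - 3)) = m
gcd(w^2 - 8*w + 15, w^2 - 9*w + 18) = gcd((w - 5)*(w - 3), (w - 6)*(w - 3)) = w - 3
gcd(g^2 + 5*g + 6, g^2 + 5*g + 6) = g^2 + 5*g + 6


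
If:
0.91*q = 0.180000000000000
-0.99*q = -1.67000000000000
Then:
No Solution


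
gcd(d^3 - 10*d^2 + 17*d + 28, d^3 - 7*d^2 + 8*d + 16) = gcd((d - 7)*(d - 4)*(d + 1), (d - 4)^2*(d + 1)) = d^2 - 3*d - 4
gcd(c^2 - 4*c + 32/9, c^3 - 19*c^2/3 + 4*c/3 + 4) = 1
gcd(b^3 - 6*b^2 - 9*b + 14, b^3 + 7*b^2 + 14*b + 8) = b + 2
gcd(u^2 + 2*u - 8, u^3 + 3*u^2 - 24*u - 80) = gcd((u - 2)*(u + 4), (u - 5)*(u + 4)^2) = u + 4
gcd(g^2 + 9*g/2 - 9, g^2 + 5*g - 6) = g + 6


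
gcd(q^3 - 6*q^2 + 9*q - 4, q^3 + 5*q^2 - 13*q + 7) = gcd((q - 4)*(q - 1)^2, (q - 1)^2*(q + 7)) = q^2 - 2*q + 1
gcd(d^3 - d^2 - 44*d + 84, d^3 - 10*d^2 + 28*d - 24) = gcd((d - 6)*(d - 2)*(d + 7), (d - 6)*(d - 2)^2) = d^2 - 8*d + 12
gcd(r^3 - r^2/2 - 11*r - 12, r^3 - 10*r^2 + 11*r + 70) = r + 2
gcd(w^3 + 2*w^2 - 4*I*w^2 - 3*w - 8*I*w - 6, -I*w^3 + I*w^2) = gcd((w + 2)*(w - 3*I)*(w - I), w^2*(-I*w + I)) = 1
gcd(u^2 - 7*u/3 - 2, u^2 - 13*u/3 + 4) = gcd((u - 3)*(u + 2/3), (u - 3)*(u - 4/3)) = u - 3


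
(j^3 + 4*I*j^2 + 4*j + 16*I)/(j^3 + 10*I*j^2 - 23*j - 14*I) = (j^2 + 2*I*j + 8)/(j^2 + 8*I*j - 7)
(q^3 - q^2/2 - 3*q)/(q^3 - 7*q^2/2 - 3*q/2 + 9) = q/(q - 3)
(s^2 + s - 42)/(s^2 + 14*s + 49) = (s - 6)/(s + 7)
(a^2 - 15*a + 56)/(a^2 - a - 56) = (a - 7)/(a + 7)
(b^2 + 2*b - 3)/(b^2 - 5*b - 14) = (-b^2 - 2*b + 3)/(-b^2 + 5*b + 14)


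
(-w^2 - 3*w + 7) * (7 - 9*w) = 9*w^3 + 20*w^2 - 84*w + 49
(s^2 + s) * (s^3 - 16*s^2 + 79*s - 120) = s^5 - 15*s^4 + 63*s^3 - 41*s^2 - 120*s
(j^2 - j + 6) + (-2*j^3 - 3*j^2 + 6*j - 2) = -2*j^3 - 2*j^2 + 5*j + 4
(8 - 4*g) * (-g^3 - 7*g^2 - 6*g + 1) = 4*g^4 + 20*g^3 - 32*g^2 - 52*g + 8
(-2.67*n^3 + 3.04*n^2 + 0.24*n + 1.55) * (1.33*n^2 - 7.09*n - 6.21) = -3.5511*n^5 + 22.9735*n^4 - 4.6537*n^3 - 18.5185*n^2 - 12.4799*n - 9.6255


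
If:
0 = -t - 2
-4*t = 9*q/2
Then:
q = 16/9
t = -2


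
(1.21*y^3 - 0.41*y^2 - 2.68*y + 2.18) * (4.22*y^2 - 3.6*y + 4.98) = 5.1062*y^5 - 6.0862*y^4 - 3.8078*y^3 + 16.8058*y^2 - 21.1944*y + 10.8564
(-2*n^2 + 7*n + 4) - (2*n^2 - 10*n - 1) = -4*n^2 + 17*n + 5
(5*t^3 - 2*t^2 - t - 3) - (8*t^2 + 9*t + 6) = 5*t^3 - 10*t^2 - 10*t - 9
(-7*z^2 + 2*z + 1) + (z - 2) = -7*z^2 + 3*z - 1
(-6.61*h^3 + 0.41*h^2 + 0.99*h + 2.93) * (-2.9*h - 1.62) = 19.169*h^4 + 9.5192*h^3 - 3.5352*h^2 - 10.1008*h - 4.7466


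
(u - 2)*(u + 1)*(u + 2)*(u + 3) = u^4 + 4*u^3 - u^2 - 16*u - 12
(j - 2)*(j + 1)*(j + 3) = j^3 + 2*j^2 - 5*j - 6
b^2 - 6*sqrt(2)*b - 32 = (b - 8*sqrt(2))*(b + 2*sqrt(2))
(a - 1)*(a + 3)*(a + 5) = a^3 + 7*a^2 + 7*a - 15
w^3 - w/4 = w*(w - 1/2)*(w + 1/2)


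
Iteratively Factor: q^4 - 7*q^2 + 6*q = (q)*(q^3 - 7*q + 6) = q*(q - 1)*(q^2 + q - 6) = q*(q - 2)*(q - 1)*(q + 3)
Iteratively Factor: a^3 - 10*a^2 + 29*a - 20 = (a - 5)*(a^2 - 5*a + 4) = (a - 5)*(a - 4)*(a - 1)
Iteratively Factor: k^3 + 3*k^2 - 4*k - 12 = (k + 3)*(k^2 - 4) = (k + 2)*(k + 3)*(k - 2)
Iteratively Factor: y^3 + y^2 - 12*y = (y + 4)*(y^2 - 3*y) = y*(y + 4)*(y - 3)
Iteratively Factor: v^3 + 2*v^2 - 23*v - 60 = (v + 3)*(v^2 - v - 20) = (v + 3)*(v + 4)*(v - 5)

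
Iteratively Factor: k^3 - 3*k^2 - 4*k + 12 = (k - 3)*(k^2 - 4) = (k - 3)*(k - 2)*(k + 2)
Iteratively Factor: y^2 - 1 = (y + 1)*(y - 1)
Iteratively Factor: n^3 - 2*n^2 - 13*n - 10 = (n + 2)*(n^2 - 4*n - 5) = (n - 5)*(n + 2)*(n + 1)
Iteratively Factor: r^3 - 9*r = (r - 3)*(r^2 + 3*r) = (r - 3)*(r + 3)*(r)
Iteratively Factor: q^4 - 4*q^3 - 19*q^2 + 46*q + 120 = (q - 5)*(q^3 + q^2 - 14*q - 24) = (q - 5)*(q - 4)*(q^2 + 5*q + 6) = (q - 5)*(q - 4)*(q + 2)*(q + 3)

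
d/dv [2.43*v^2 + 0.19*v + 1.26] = 4.86*v + 0.19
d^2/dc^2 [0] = 0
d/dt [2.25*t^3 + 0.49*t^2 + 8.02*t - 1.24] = 6.75*t^2 + 0.98*t + 8.02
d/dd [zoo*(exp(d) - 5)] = zoo*exp(d)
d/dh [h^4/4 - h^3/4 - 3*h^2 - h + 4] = h^3 - 3*h^2/4 - 6*h - 1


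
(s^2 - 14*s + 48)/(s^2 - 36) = (s - 8)/(s + 6)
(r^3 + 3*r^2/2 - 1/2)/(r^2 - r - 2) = (2*r^2 + r - 1)/(2*(r - 2))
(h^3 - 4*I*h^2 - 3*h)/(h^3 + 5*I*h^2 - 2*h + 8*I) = h*(h - 3*I)/(h^2 + 6*I*h - 8)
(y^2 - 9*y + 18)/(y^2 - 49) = (y^2 - 9*y + 18)/(y^2 - 49)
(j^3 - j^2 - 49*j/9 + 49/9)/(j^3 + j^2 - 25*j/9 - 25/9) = (9*j^3 - 9*j^2 - 49*j + 49)/(9*j^3 + 9*j^2 - 25*j - 25)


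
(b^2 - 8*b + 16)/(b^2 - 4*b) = (b - 4)/b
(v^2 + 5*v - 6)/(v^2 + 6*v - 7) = (v + 6)/(v + 7)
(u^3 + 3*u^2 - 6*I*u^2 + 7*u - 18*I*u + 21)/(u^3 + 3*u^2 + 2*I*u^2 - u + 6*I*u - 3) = (u - 7*I)/(u + I)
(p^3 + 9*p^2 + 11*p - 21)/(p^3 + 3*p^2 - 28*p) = (p^2 + 2*p - 3)/(p*(p - 4))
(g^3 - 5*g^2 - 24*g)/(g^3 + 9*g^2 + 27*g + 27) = g*(g - 8)/(g^2 + 6*g + 9)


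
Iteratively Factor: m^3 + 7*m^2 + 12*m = (m)*(m^2 + 7*m + 12) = m*(m + 4)*(m + 3)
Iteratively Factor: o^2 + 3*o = (o)*(o + 3)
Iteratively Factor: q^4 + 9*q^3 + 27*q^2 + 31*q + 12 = (q + 3)*(q^3 + 6*q^2 + 9*q + 4) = (q + 1)*(q + 3)*(q^2 + 5*q + 4) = (q + 1)*(q + 3)*(q + 4)*(q + 1)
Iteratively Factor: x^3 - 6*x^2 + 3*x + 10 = (x - 5)*(x^2 - x - 2) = (x - 5)*(x - 2)*(x + 1)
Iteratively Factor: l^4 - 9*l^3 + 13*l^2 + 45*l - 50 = (l - 5)*(l^3 - 4*l^2 - 7*l + 10) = (l - 5)*(l - 1)*(l^2 - 3*l - 10) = (l - 5)^2*(l - 1)*(l + 2)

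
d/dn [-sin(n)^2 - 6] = -sin(2*n)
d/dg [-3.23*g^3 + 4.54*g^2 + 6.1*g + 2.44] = -9.69*g^2 + 9.08*g + 6.1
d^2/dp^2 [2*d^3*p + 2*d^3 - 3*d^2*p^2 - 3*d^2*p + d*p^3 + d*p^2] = 2*d*(-3*d + 3*p + 1)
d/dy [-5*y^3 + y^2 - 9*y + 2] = -15*y^2 + 2*y - 9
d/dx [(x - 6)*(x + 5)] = 2*x - 1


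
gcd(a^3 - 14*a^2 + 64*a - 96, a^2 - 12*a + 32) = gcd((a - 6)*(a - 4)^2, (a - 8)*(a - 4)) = a - 4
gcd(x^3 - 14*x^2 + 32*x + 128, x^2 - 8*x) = x - 8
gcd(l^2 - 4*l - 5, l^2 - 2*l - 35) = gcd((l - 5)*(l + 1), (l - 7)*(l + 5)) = 1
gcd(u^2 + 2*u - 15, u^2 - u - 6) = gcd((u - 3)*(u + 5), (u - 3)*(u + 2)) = u - 3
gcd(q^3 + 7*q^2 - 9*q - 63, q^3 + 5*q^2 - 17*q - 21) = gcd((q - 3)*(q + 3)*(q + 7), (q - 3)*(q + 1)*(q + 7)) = q^2 + 4*q - 21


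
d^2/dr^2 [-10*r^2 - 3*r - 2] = -20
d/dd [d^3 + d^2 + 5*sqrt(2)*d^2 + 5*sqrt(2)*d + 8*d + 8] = 3*d^2 + 2*d + 10*sqrt(2)*d + 5*sqrt(2) + 8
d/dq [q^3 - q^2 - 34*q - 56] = 3*q^2 - 2*q - 34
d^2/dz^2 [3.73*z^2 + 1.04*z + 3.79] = 7.46000000000000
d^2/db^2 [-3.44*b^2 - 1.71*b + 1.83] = -6.88000000000000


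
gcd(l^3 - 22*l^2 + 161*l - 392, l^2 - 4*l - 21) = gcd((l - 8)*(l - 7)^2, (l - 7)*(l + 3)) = l - 7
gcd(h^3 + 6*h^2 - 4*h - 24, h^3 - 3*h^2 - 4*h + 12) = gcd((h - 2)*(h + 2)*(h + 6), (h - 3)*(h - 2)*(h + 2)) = h^2 - 4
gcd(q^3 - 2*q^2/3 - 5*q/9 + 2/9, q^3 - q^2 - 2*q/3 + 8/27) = q^2 + q/3 - 2/9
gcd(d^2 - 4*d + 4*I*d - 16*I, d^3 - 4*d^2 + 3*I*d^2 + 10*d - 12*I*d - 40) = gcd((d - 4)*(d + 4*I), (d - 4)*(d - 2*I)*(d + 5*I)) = d - 4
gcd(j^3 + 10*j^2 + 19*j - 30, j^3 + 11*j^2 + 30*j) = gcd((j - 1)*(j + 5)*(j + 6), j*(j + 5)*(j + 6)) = j^2 + 11*j + 30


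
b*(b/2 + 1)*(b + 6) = b^3/2 + 4*b^2 + 6*b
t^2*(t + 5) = t^3 + 5*t^2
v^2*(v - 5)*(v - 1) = v^4 - 6*v^3 + 5*v^2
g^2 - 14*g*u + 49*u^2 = (g - 7*u)^2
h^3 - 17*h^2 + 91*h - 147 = (h - 7)^2*(h - 3)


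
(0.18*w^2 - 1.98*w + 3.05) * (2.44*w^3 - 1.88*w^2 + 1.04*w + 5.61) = 0.4392*w^5 - 5.1696*w^4 + 11.3516*w^3 - 6.7834*w^2 - 7.9358*w + 17.1105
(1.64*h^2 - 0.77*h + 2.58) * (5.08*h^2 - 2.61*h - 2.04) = 8.3312*h^4 - 8.192*h^3 + 11.7705*h^2 - 5.163*h - 5.2632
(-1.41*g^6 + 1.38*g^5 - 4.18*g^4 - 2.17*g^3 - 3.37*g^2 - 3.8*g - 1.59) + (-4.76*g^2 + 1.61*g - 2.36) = -1.41*g^6 + 1.38*g^5 - 4.18*g^4 - 2.17*g^3 - 8.13*g^2 - 2.19*g - 3.95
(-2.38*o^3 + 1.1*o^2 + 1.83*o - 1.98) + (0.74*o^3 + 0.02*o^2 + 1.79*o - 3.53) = -1.64*o^3 + 1.12*o^2 + 3.62*o - 5.51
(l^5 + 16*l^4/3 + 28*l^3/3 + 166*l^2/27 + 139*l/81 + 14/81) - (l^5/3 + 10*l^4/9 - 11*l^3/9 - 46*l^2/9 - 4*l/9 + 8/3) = 2*l^5/3 + 38*l^4/9 + 95*l^3/9 + 304*l^2/27 + 175*l/81 - 202/81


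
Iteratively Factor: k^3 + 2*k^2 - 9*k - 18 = (k + 2)*(k^2 - 9) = (k - 3)*(k + 2)*(k + 3)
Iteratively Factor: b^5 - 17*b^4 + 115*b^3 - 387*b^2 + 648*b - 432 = (b - 4)*(b^4 - 13*b^3 + 63*b^2 - 135*b + 108) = (b - 4)^2*(b^3 - 9*b^2 + 27*b - 27) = (b - 4)^2*(b - 3)*(b^2 - 6*b + 9) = (b - 4)^2*(b - 3)^2*(b - 3)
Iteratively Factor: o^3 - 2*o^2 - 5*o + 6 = (o - 3)*(o^2 + o - 2) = (o - 3)*(o - 1)*(o + 2)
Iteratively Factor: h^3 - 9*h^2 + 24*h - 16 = (h - 4)*(h^2 - 5*h + 4) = (h - 4)*(h - 1)*(h - 4)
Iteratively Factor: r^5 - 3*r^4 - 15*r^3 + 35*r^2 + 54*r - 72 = (r + 3)*(r^4 - 6*r^3 + 3*r^2 + 26*r - 24) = (r - 4)*(r + 3)*(r^3 - 2*r^2 - 5*r + 6) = (r - 4)*(r - 3)*(r + 3)*(r^2 + r - 2) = (r - 4)*(r - 3)*(r + 2)*(r + 3)*(r - 1)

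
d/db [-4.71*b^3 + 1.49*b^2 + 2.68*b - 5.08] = -14.13*b^2 + 2.98*b + 2.68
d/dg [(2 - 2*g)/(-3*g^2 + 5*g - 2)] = -6/(9*g^2 - 12*g + 4)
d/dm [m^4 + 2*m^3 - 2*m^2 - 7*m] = 4*m^3 + 6*m^2 - 4*m - 7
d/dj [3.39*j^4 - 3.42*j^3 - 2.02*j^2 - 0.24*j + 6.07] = 13.56*j^3 - 10.26*j^2 - 4.04*j - 0.24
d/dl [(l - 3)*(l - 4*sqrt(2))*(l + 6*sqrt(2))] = 3*l^2 - 6*l + 4*sqrt(2)*l - 48 - 6*sqrt(2)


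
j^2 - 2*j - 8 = (j - 4)*(j + 2)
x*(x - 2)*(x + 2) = x^3 - 4*x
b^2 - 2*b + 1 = (b - 1)^2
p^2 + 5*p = p*(p + 5)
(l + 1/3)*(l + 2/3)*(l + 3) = l^3 + 4*l^2 + 29*l/9 + 2/3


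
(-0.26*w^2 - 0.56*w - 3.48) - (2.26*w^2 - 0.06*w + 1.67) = -2.52*w^2 - 0.5*w - 5.15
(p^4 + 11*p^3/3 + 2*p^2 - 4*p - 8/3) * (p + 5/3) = p^5 + 16*p^4/3 + 73*p^3/9 - 2*p^2/3 - 28*p/3 - 40/9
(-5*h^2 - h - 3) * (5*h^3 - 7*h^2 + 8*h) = -25*h^5 + 30*h^4 - 48*h^3 + 13*h^2 - 24*h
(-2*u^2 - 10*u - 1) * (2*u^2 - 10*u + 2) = -4*u^4 + 94*u^2 - 10*u - 2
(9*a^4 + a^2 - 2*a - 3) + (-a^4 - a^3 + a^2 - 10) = 8*a^4 - a^3 + 2*a^2 - 2*a - 13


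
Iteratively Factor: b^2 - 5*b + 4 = (b - 1)*(b - 4)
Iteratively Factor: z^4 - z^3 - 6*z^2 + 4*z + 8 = (z + 2)*(z^3 - 3*z^2 + 4) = (z - 2)*(z + 2)*(z^2 - z - 2) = (z - 2)*(z + 1)*(z + 2)*(z - 2)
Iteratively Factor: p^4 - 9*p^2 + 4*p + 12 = (p - 2)*(p^3 + 2*p^2 - 5*p - 6) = (p - 2)*(p + 3)*(p^2 - p - 2) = (p - 2)^2*(p + 3)*(p + 1)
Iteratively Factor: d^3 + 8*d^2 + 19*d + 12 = (d + 4)*(d^2 + 4*d + 3) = (d + 1)*(d + 4)*(d + 3)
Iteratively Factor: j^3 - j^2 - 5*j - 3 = (j + 1)*(j^2 - 2*j - 3) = (j + 1)^2*(j - 3)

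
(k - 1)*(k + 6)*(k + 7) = k^3 + 12*k^2 + 29*k - 42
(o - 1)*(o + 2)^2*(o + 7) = o^4 + 10*o^3 + 21*o^2 - 4*o - 28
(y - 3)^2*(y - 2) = y^3 - 8*y^2 + 21*y - 18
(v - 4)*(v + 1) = v^2 - 3*v - 4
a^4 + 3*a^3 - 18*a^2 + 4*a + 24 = (a - 2)^2*(a + 1)*(a + 6)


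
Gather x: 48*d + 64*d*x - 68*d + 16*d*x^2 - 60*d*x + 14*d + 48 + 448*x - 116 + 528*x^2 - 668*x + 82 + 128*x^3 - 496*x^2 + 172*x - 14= -6*d + 128*x^3 + x^2*(16*d + 32) + x*(4*d - 48)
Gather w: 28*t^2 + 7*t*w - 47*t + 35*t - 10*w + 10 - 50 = 28*t^2 - 12*t + w*(7*t - 10) - 40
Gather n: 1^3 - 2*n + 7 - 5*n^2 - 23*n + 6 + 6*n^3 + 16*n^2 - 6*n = 6*n^3 + 11*n^2 - 31*n + 14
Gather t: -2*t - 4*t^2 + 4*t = -4*t^2 + 2*t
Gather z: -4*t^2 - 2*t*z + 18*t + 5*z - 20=-4*t^2 + 18*t + z*(5 - 2*t) - 20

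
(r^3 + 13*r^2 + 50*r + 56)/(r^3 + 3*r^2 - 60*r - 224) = (r + 2)/(r - 8)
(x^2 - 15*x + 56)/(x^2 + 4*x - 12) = (x^2 - 15*x + 56)/(x^2 + 4*x - 12)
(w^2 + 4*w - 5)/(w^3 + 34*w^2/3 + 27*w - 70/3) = 3*(w - 1)/(3*w^2 + 19*w - 14)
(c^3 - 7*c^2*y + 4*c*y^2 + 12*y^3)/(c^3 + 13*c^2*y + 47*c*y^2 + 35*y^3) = (c^2 - 8*c*y + 12*y^2)/(c^2 + 12*c*y + 35*y^2)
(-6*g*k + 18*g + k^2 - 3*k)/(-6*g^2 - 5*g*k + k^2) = (k - 3)/(g + k)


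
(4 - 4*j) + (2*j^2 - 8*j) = 2*j^2 - 12*j + 4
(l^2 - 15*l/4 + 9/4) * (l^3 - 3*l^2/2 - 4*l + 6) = l^5 - 21*l^4/4 + 31*l^3/8 + 141*l^2/8 - 63*l/2 + 27/2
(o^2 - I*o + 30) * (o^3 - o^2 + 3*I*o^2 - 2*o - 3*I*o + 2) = o^5 - o^4 + 2*I*o^4 + 31*o^3 - 2*I*o^3 - 31*o^2 + 92*I*o^2 - 60*o - 92*I*o + 60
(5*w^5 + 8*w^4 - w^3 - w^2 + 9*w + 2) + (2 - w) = 5*w^5 + 8*w^4 - w^3 - w^2 + 8*w + 4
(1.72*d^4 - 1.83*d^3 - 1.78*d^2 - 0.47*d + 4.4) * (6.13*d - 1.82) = 10.5436*d^5 - 14.3483*d^4 - 7.5808*d^3 + 0.3585*d^2 + 27.8274*d - 8.008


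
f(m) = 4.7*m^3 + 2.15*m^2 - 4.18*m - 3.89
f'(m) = 14.1*m^2 + 4.3*m - 4.18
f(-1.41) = -6.90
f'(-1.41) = 17.79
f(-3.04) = -103.36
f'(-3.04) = 113.05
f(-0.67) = -1.54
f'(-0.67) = -0.73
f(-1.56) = -9.98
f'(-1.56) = 23.43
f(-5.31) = -624.76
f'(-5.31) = 370.55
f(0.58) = -4.67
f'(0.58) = 3.06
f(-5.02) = -523.30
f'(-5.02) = 329.56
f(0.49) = -4.87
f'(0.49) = 1.31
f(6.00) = 1063.63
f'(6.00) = 529.22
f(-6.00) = -916.61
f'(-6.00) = 477.62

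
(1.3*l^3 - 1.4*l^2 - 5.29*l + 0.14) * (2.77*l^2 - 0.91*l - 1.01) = 3.601*l^5 - 5.061*l^4 - 14.6923*l^3 + 6.6157*l^2 + 5.2155*l - 0.1414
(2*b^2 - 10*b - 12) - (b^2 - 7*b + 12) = b^2 - 3*b - 24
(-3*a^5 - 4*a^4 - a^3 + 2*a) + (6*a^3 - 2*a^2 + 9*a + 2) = -3*a^5 - 4*a^4 + 5*a^3 - 2*a^2 + 11*a + 2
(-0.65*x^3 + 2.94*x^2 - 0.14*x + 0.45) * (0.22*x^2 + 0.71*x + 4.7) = -0.143*x^5 + 0.1853*x^4 - 0.998400000000001*x^3 + 13.8176*x^2 - 0.3385*x + 2.115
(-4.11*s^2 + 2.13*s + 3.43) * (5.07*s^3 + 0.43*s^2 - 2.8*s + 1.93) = -20.8377*s^5 + 9.0318*s^4 + 29.814*s^3 - 12.4214*s^2 - 5.4931*s + 6.6199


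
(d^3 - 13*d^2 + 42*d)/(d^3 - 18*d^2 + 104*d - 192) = d*(d - 7)/(d^2 - 12*d + 32)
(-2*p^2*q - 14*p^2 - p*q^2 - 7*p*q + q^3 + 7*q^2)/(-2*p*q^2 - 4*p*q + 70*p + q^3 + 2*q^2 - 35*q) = (p + q)/(q - 5)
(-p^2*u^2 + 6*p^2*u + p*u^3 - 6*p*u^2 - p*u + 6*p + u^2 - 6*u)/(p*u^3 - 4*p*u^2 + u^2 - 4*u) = (-p*u + 6*p + u^2 - 6*u)/(u*(u - 4))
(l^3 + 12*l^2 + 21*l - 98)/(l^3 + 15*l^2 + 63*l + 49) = (l - 2)/(l + 1)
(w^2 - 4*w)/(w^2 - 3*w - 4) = w/(w + 1)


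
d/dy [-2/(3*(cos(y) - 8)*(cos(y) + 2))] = 4*(3 - cos(y))*sin(y)/(3*(cos(y) - 8)^2*(cos(y) + 2)^2)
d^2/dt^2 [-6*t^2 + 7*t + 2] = -12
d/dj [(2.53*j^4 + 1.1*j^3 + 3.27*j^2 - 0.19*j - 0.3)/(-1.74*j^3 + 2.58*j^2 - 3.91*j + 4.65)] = (-4.4022*j^6 + 13.0548*j^5 - 21.1491*j^4 + 37.7948*j^3 + 1.4835*j^2 + 31.959*j - 2.0565)/(3.0276*j^6 - 8.9784*j^5 + 20.2632*j^4 - 36.3576*j^3 + 39.2821*j^2 - 36.363*j + 21.6225)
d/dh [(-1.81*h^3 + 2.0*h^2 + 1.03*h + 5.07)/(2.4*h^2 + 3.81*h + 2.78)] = (-4.344*h^4 - 13.7922*h^3 - 9.9474*h^2 - 13.216*h - 16.4533)/(5.76*h^4 + 18.288*h^3 + 27.8601*h^2 + 21.1836*h + 7.7284)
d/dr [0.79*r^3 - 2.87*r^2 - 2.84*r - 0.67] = 2.37*r^2 - 5.74*r - 2.84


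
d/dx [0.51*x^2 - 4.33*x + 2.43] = 1.02*x - 4.33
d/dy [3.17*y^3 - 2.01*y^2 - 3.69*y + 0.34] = 9.51*y^2 - 4.02*y - 3.69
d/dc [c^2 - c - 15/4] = 2*c - 1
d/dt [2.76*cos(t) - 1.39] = -2.76*sin(t)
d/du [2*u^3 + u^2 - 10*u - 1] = 6*u^2 + 2*u - 10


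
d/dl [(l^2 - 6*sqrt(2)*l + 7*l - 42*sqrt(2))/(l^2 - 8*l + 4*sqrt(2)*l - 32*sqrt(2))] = 5*(-3*l^2 + 2*sqrt(2)*l^2 + 4*sqrt(2)*l - 112*sqrt(2) + 144)/(l^4 - 16*l^3 + 8*sqrt(2)*l^3 - 128*sqrt(2)*l^2 + 96*l^2 - 512*l + 512*sqrt(2)*l + 2048)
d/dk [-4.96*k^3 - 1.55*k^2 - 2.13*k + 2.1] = -14.88*k^2 - 3.1*k - 2.13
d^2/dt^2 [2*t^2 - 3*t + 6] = 4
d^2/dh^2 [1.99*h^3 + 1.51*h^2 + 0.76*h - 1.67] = 11.94*h + 3.02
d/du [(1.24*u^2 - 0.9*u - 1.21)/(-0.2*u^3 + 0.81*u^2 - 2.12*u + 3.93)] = (0.248*u^4 - 0.36*u^3 - 2.6258*u^2 + 11.7066*u - 6.1022)/(0.04*u^6 - 0.324*u^5 + 1.5041*u^4 - 5.0064*u^3 + 10.861*u^2 - 16.6632*u + 15.4449)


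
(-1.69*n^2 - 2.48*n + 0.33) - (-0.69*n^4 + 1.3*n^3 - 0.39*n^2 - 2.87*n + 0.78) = 0.69*n^4 - 1.3*n^3 - 1.3*n^2 + 0.39*n - 0.45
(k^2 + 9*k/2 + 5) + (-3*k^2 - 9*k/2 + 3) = 8 - 2*k^2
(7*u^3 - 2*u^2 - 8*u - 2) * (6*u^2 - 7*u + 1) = 42*u^5 - 61*u^4 - 27*u^3 + 42*u^2 + 6*u - 2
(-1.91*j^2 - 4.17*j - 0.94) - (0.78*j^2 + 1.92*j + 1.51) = -2.69*j^2 - 6.09*j - 2.45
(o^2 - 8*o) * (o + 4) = o^3 - 4*o^2 - 32*o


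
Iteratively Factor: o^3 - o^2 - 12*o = (o)*(o^2 - o - 12) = o*(o - 4)*(o + 3)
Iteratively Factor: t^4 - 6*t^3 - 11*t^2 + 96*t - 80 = (t - 1)*(t^3 - 5*t^2 - 16*t + 80) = (t - 1)*(t + 4)*(t^2 - 9*t + 20) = (t - 5)*(t - 1)*(t + 4)*(t - 4)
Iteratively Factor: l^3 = (l)*(l^2) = l^2*(l)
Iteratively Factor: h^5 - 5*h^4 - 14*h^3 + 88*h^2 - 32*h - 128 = (h - 4)*(h^4 - h^3 - 18*h^2 + 16*h + 32) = (h - 4)*(h + 4)*(h^3 - 5*h^2 + 2*h + 8) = (h - 4)*(h + 1)*(h + 4)*(h^2 - 6*h + 8) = (h - 4)*(h - 2)*(h + 1)*(h + 4)*(h - 4)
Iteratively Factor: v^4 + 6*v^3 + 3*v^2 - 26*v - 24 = (v - 2)*(v^3 + 8*v^2 + 19*v + 12) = (v - 2)*(v + 3)*(v^2 + 5*v + 4) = (v - 2)*(v + 1)*(v + 3)*(v + 4)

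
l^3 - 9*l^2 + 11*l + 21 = (l - 7)*(l - 3)*(l + 1)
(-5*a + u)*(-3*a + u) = 15*a^2 - 8*a*u + u^2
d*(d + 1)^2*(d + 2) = d^4 + 4*d^3 + 5*d^2 + 2*d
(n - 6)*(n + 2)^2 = n^3 - 2*n^2 - 20*n - 24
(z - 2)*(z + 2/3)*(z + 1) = z^3 - z^2/3 - 8*z/3 - 4/3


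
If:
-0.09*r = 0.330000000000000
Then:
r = -3.67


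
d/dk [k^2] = 2*k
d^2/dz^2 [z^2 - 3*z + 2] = 2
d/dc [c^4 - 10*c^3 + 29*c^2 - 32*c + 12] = 4*c^3 - 30*c^2 + 58*c - 32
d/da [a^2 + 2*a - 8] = 2*a + 2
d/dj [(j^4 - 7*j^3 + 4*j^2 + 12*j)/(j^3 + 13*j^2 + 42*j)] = (j^4 + 26*j^3 + 31*j^2 - 612*j + 12)/(j^4 + 26*j^3 + 253*j^2 + 1092*j + 1764)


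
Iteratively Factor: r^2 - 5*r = (r)*(r - 5)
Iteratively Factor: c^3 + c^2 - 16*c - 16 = (c - 4)*(c^2 + 5*c + 4) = (c - 4)*(c + 1)*(c + 4)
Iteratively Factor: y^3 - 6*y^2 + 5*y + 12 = (y + 1)*(y^2 - 7*y + 12) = (y - 3)*(y + 1)*(y - 4)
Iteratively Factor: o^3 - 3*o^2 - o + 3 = (o - 1)*(o^2 - 2*o - 3) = (o - 3)*(o - 1)*(o + 1)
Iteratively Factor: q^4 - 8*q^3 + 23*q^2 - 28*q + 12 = (q - 1)*(q^3 - 7*q^2 + 16*q - 12) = (q - 3)*(q - 1)*(q^2 - 4*q + 4) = (q - 3)*(q - 2)*(q - 1)*(q - 2)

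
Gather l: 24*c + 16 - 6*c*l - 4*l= 24*c + l*(-6*c - 4) + 16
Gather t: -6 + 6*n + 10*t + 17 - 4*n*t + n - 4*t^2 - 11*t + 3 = 7*n - 4*t^2 + t*(-4*n - 1) + 14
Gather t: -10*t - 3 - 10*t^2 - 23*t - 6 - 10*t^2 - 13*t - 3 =-20*t^2 - 46*t - 12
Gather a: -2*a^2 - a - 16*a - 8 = -2*a^2 - 17*a - 8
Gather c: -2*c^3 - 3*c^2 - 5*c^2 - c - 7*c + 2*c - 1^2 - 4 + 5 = -2*c^3 - 8*c^2 - 6*c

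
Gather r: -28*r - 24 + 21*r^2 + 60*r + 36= 21*r^2 + 32*r + 12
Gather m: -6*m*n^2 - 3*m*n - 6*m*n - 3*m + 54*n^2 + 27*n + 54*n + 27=m*(-6*n^2 - 9*n - 3) + 54*n^2 + 81*n + 27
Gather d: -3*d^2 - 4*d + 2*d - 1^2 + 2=-3*d^2 - 2*d + 1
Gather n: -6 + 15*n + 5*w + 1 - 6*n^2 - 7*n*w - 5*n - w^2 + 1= -6*n^2 + n*(10 - 7*w) - w^2 + 5*w - 4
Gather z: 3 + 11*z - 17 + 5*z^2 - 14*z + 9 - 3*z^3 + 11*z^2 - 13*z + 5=-3*z^3 + 16*z^2 - 16*z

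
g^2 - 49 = (g - 7)*(g + 7)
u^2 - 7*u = u*(u - 7)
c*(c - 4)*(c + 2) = c^3 - 2*c^2 - 8*c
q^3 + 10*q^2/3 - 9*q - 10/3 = (q - 2)*(q + 1/3)*(q + 5)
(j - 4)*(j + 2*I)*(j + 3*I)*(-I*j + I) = -I*j^4 + 5*j^3 + 5*I*j^3 - 25*j^2 + 2*I*j^2 + 20*j - 30*I*j + 24*I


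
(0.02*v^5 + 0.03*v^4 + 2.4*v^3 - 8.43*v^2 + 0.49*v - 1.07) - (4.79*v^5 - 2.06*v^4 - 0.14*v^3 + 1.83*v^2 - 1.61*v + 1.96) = -4.77*v^5 + 2.09*v^4 + 2.54*v^3 - 10.26*v^2 + 2.1*v - 3.03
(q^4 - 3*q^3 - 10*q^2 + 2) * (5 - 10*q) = -10*q^5 + 35*q^4 + 85*q^3 - 50*q^2 - 20*q + 10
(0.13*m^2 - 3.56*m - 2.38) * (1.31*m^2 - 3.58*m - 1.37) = 0.1703*m^4 - 5.129*m^3 + 9.4489*m^2 + 13.3976*m + 3.2606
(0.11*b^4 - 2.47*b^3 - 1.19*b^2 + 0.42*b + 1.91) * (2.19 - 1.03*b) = -0.1133*b^5 + 2.785*b^4 - 4.1836*b^3 - 3.0387*b^2 - 1.0475*b + 4.1829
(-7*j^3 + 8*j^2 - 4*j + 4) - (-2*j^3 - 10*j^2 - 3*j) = -5*j^3 + 18*j^2 - j + 4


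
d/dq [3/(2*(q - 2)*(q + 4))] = 3*(-q - 1)/(q^4 + 4*q^3 - 12*q^2 - 32*q + 64)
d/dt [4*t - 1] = 4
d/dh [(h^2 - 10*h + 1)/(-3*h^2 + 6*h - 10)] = 2*(-12*h^2 - 7*h + 47)/(9*h^4 - 36*h^3 + 96*h^2 - 120*h + 100)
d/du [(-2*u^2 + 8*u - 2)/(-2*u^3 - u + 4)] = 2*(2*(u - 2)*(2*u^3 + u - 4) - (6*u^2 + 1)*(u^2 - 4*u + 1))/(2*u^3 + u - 4)^2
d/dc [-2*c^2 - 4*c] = -4*c - 4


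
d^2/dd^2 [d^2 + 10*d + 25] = 2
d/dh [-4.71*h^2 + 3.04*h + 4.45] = 3.04 - 9.42*h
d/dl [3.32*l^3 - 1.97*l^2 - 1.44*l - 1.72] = 9.96*l^2 - 3.94*l - 1.44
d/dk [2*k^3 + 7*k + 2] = 6*k^2 + 7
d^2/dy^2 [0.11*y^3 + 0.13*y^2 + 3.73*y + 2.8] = 0.66*y + 0.26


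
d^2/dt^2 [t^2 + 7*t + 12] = 2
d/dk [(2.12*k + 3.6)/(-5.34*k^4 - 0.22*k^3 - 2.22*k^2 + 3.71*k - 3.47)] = (33.9624*k^4 + 77.8288*k^3 + 7.0824*k^2 + 15.984*k - 20.7124)/(28.5156*k^8 + 2.3496*k^7 + 23.758*k^6 - 38.646*k^5 + 40.3556*k^4 - 14.9456*k^3 + 29.1709*k^2 - 25.7474*k + 12.0409)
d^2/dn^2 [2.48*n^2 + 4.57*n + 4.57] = 4.96000000000000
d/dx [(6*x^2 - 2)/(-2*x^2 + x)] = 2*(3*x^2 - 4*x + 1)/(x^2*(4*x^2 - 4*x + 1))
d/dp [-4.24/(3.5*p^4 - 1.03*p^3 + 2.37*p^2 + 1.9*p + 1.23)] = (59.36*p^3 - 13.1016*p^2 + 20.0976*p + 8.056)/(3.5*p^4 - 1.03*p^3 + 2.37*p^2 + 1.9*p + 1.23)^2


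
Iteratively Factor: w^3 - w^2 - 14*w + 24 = (w + 4)*(w^2 - 5*w + 6) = (w - 2)*(w + 4)*(w - 3)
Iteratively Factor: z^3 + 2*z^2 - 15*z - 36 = (z + 3)*(z^2 - z - 12) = (z - 4)*(z + 3)*(z + 3)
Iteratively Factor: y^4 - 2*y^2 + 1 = (y + 1)*(y^3 - y^2 - y + 1) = (y - 1)*(y + 1)*(y^2 - 1) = (y - 1)^2*(y + 1)*(y + 1)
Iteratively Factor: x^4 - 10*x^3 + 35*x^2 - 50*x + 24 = (x - 3)*(x^3 - 7*x^2 + 14*x - 8) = (x - 3)*(x - 2)*(x^2 - 5*x + 4) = (x - 4)*(x - 3)*(x - 2)*(x - 1)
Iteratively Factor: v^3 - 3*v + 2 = (v - 1)*(v^2 + v - 2) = (v - 1)^2*(v + 2)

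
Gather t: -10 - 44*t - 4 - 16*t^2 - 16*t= -16*t^2 - 60*t - 14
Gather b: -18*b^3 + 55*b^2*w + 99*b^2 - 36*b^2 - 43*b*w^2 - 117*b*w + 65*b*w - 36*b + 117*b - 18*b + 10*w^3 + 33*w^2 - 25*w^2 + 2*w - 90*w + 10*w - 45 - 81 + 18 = -18*b^3 + b^2*(55*w + 63) + b*(-43*w^2 - 52*w + 63) + 10*w^3 + 8*w^2 - 78*w - 108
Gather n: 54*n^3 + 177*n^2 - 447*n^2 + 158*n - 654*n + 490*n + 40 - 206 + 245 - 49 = 54*n^3 - 270*n^2 - 6*n + 30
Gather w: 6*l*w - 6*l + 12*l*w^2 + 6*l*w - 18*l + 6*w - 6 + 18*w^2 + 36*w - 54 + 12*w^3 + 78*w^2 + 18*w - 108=-24*l + 12*w^3 + w^2*(12*l + 96) + w*(12*l + 60) - 168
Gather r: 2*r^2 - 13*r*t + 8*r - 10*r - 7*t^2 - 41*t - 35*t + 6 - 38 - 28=2*r^2 + r*(-13*t - 2) - 7*t^2 - 76*t - 60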